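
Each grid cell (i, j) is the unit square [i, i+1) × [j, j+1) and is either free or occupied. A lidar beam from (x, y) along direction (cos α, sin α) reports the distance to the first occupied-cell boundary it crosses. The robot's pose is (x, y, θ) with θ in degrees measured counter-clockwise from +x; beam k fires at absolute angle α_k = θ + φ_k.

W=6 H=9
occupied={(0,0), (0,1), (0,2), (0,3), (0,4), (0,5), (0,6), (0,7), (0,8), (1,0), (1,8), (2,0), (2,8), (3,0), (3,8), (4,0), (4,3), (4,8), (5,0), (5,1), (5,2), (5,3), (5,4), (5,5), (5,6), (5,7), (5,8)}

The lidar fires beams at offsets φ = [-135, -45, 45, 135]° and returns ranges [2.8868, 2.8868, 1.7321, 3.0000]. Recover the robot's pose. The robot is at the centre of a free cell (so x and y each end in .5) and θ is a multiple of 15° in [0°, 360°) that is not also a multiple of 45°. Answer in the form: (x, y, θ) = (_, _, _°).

(x, y, θ) = (2.5, 5.5, 105°)

Enumerate (i+0.5, j+0.5, θ) over the 27 free cells and 16 admissible headings. For each, cast all 4 beams and compare to the given ranges.
  (4.5, 6.5, 60°): beam 1 = 1.9319 ≠ 2.8868 ✗
  (3.5, 5.5, 285°): beam 2 = 5.0000 ≠ 2.8868 ✗
  (2.5, 7.5, 300°): beam 1 = 1.5529 ≠ 2.8868 ✗
  (3.5, 6.5, 240°): beam 1 = 1.5529 ≠ 2.8868 ✗
  …
  (2.5, 5.5, 105°): r_1=2.8868, r_2=2.8868, r_3=1.7321, r_4=3.0000 — all match ✓
No second candidate reproduces the full scan.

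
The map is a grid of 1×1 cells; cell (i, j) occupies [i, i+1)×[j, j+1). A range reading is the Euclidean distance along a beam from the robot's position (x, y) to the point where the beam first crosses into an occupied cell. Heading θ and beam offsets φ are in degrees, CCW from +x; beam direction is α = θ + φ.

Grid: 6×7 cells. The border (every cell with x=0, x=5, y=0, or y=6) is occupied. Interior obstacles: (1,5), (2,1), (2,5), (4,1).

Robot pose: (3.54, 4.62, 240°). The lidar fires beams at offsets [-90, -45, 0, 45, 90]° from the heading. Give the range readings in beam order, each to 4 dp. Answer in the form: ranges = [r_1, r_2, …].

ranges = [0.7600, 2.6296, 3.0253, 2.7124, 1.6859]

beam 1: φ=-90°, α=150°
  d=(-0.8660,0.5000)  start (3,4)  tX=0.6235 tY=0.7600  stride 1/|dx|=1.1547 1/|dy|=2.0000
    cross x-line → (2,4), t=0.6235
    cross y-line → (2,5), t=0.7600 (wall)
  → r_1 = 0.7600
beam 2: φ=-45°, α=195°
  d=(-0.9659,-0.2588)  start (3,4)  tX=0.5590 tY=2.3955  stride 1/|dx|=1.0353 1/|dy|=3.8637
    cross x-line → (2,4), t=0.5590
    cross x-line → (1,4), t=1.5943
    cross y-line → (1,3), t=2.3955
    cross x-line → (0,3), t=2.6296 (wall)
  → r_2 = 2.6296
beam 3: φ=0°, α=240°
  d=(-0.5000,-0.8660)  start (3,4)  tX=1.0800 tY=0.7159  stride 1/|dx|=2.0000 1/|dy|=1.1547
    cross y-line → (3,3), t=0.7159
    cross x-line → (2,3), t=1.0800
    cross y-line → (2,2), t=1.8706
    cross y-line → (2,1), t=3.0253 (wall)
  → r_3 = 3.0253
beam 4: φ=45°, α=285°
  d=(0.2588,-0.9659)  start (3,4)  tX=1.7773 tY=0.6419  stride 1/|dx|=3.8637 1/|dy|=1.0353
    cross y-line → (3,3), t=0.6419
    cross y-line → (3,2), t=1.6771
    cross x-line → (4,2), t=1.7773
    cross y-line → (4,1), t=2.7124 (wall)
  → r_4 = 2.7124
beam 5: φ=90°, α=330°
  d=(0.8660,-0.5000)  start (3,4)  tX=0.5312 tY=1.2400  stride 1/|dx|=1.1547 1/|dy|=2.0000
    cross x-line → (4,4), t=0.5312
    cross y-line → (4,3), t=1.2400
    cross x-line → (5,3), t=1.6859 (wall)
  → r_5 = 1.6859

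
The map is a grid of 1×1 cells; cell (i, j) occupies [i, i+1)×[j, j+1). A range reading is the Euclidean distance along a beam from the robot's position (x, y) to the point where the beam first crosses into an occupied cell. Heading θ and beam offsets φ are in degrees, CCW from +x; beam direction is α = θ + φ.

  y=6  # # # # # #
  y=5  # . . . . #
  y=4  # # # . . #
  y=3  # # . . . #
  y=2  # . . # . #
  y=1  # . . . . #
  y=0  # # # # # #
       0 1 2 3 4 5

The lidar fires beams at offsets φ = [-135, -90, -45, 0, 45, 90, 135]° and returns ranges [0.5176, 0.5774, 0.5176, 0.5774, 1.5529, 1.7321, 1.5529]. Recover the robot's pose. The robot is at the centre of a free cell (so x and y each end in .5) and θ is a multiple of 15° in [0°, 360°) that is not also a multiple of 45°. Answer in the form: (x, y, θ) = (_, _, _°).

(x, y, θ) = (1.5, 2.5, 210°)

Candidates: 16 free-cell centres × 16 headings = 256 poses. Raycast each; keep the one whose scan matches to 4 dp.
  (2.5, 2.5, 30°): beam 1 = 1.5529 ≠ 0.5176 ✗
  (1.5, 1.5, 60°): beam 2 = 1.0000 ≠ 0.5774 ✗
  (1.5, 5.5, 75°): beam 1 = 0.5774 ≠ 0.5176 ✗
  (4.5, 1.5, 105°): beam 1 = 0.5774 ≠ 0.5176 ✗
  …
  (1.5, 2.5, 210°): r_1=0.5176, r_2=0.5774, r_3=0.5176, r_4=0.5774, r_5=1.5529, r_6=1.7321, r_7=1.5529 — all match ✓
No second candidate reproduces the full scan.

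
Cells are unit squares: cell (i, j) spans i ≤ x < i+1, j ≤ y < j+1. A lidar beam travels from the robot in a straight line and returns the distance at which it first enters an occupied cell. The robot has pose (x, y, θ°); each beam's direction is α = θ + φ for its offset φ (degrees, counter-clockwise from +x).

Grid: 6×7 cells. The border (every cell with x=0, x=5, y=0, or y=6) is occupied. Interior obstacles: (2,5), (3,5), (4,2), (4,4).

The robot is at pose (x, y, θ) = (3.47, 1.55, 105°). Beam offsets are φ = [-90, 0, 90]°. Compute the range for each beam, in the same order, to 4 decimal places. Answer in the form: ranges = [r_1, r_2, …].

beam 1: φ=-90°, α=15°
  cosα=0.9659 sinα=0.2588 | (3,1) | tMaxX 0.5487 tMaxY 1.7387 | tΔX 1.0353 tΔY 3.8637
    t=0.5487 [x] (4,1)
    t=1.5840 [x] (5,1) — stop
  → r_1 = 1.5840
beam 2: φ=0°, α=105°
  cosα=-0.2588 sinα=0.9659 | (3,1) | tMaxX 1.8159 tMaxY 0.4659 | tΔX 3.8637 tΔY 1.0353
    t=0.4659 [y] (3,2)
    t=1.5012 [y] (3,3)
    t=1.8159 [x] (2,3)
    t=2.5364 [y] (2,4)
    t=3.5717 [y] (2,5) — stop
  → r_2 = 3.5717
beam 3: φ=90°, α=195°
  cosα=-0.9659 sinα=-0.2588 | (3,1) | tMaxX 0.4866 tMaxY 2.1250 | tΔX 1.0353 tΔY 3.8637
    t=0.4866 [x] (2,1)
    t=1.5219 [x] (1,1)
    t=2.1250 [y] (1,0) — stop
  → r_3 = 2.1250

ranges = [1.5840, 3.5717, 2.1250]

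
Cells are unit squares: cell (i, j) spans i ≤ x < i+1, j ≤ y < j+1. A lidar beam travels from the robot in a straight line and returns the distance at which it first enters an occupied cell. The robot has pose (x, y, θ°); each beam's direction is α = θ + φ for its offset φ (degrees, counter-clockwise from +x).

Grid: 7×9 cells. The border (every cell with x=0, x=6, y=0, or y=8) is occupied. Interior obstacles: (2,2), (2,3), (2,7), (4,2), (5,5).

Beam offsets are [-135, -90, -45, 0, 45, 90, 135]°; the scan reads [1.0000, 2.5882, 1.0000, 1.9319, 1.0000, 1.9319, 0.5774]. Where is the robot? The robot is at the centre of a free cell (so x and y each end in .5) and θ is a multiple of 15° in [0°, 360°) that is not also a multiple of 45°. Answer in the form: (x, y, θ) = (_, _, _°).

(x, y, θ) = (3.5, 1.5, 105°)

Enumerate (i+0.5, j+0.5, θ) over the 30 free cells and 16 admissible headings. For each, cast all 7 beams and compare to the given ranges.
  (1.5, 3.5, 330°): beam 1 = 0.5176 ≠ 1.0000 ✗
  (4.5, 3.5, 150°): beam 1 = 1.5529 ≠ 1.0000 ✗
  (3.5, 3.5, 15°): beam 4 = 2.5882 ≠ 1.9319 ✗
  (3.5, 3.5, 195°): beam 1 = 5.0000 ≠ 1.0000 ✗
  …
  (3.5, 1.5, 105°): r_1=1.0000, r_2=2.5882, r_3=1.0000, r_4=1.9319, r_5=1.0000, r_6=1.9319, r_7=0.5774 — all match ✓
Only this pose fits every beam.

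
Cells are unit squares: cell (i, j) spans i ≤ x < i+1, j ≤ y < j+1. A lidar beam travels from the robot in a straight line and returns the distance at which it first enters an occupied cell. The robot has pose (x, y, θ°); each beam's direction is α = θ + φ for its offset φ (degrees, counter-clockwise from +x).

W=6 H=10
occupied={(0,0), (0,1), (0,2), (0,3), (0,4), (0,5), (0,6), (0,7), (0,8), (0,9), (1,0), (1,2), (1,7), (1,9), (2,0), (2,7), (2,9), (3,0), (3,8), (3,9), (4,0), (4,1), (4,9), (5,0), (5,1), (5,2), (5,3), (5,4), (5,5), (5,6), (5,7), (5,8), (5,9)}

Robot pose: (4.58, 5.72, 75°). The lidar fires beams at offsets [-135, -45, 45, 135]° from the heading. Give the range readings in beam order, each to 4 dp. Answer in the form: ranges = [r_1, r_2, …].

ranges = [0.8400, 0.4850, 2.6327, 4.1338]

beam 1: φ=-135°, α=300°
  direction (0.5000, -0.8660); cell (4,5); t to first gridline: x 0.8400, y 0.8314 (then +2.0000 / +1.1547)
    (4,4) via y @ 0.8314
    (5,4) via x @ 0.8400  # hit
  → r_1 = 0.8400
beam 2: φ=-45°, α=30°
  direction (0.8660, 0.5000); cell (4,5); t to first gridline: x 0.4850, y 0.5600 (then +1.1547 / +2.0000)
    (5,5) via x @ 0.4850  # hit
  → r_2 = 0.4850
beam 3: φ=45°, α=120°
  direction (-0.5000, 0.8660); cell (4,5); t to first gridline: x 1.1600, y 0.3233 (then +2.0000 / +1.1547)
    (4,6) via y @ 0.3233
    (3,6) via x @ 1.1600
    (3,7) via y @ 1.4780
    (3,8) via y @ 2.6327  # hit
  → r_3 = 2.6327
beam 4: φ=135°, α=210°
  direction (-0.8660, -0.5000); cell (4,5); t to first gridline: x 0.6697, y 1.4400 (then +1.1547 / +2.0000)
    (3,5) via x @ 0.6697
    (3,4) via y @ 1.4400
    (2,4) via x @ 1.8244
    (1,4) via x @ 2.9791
    (1,3) via y @ 3.4400
    (0,3) via x @ 4.1338  # hit
  → r_4 = 4.1338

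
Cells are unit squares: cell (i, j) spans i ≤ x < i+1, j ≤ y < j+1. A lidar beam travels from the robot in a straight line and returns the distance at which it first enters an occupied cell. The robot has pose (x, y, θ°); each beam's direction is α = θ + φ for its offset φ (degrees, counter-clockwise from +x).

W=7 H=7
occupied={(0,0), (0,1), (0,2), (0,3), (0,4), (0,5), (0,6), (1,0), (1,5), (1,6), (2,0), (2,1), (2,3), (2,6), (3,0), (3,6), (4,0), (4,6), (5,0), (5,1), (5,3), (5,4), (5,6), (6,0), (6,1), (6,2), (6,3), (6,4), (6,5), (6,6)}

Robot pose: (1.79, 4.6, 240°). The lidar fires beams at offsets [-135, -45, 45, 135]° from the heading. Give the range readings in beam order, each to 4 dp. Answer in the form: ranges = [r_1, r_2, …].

beam 1: φ=-135°, α=105°
  cosα=-0.2588 sinα=0.9659 | (1,4) | tMaxX 3.0523 tMaxY 0.4141 | tΔX 3.8637 tΔY 1.0353
    t=0.4141 [y] (1,5) — stop
  → r_1 = 0.4141
beam 2: φ=-45°, α=195°
  cosα=-0.9659 sinα=-0.2588 | (1,4) | tMaxX 0.8179 tMaxY 2.3182 | tΔX 1.0353 tΔY 3.8637
    t=0.8179 [x] (0,4) — stop
  → r_2 = 0.8179
beam 3: φ=45°, α=285°
  cosα=0.2588 sinα=-0.9659 | (1,4) | tMaxX 0.8114 tMaxY 0.6212 | tΔX 3.8637 tΔY 1.0353
    t=0.6212 [y] (1,3)
    t=0.8114 [x] (2,3) — stop
  → r_3 = 0.8114
beam 4: φ=135°, α=15°
  cosα=0.9659 sinα=0.2588 | (1,4) | tMaxX 0.2174 tMaxY 1.5455 | tΔX 1.0353 tΔY 3.8637
    t=0.2174 [x] (2,4)
    t=1.2527 [x] (3,4)
    t=1.5455 [y] (3,5)
    t=2.2880 [x] (4,5)
    t=3.3232 [x] (5,5)
    t=4.3585 [x] (6,5) — stop
  → r_4 = 4.3585

ranges = [0.4141, 0.8179, 0.8114, 4.3585]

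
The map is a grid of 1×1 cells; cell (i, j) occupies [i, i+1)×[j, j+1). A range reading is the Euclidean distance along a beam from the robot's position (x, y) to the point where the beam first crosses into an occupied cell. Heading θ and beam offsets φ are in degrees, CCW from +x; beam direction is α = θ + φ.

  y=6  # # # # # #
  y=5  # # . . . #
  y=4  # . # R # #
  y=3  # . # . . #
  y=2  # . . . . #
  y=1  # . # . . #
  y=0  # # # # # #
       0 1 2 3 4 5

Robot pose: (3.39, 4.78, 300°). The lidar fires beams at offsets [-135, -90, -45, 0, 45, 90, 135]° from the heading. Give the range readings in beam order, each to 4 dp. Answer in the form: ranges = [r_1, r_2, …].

beam 1: φ=-135°, α=165°
  d=(-0.9659,0.2588)  start (3,4)  tX=0.4038 tY=0.8500  stride 1/|dx|=1.0353 1/|dy|=3.8637
    cross x-line → (2,4), t=0.4038 (wall)
  → r_1 = 0.4038
beam 2: φ=-90°, α=210°
  d=(-0.8660,-0.5000)  start (3,4)  tX=0.4503 tY=1.5600  stride 1/|dx|=1.1547 1/|dy|=2.0000
    cross x-line → (2,4), t=0.4503 (wall)
  → r_2 = 0.4503
beam 3: φ=-45°, α=255°
  d=(-0.2588,-0.9659)  start (3,4)  tX=1.5068 tY=0.8075  stride 1/|dx|=3.8637 1/|dy|=1.0353
    cross y-line → (3,3), t=0.8075
    cross x-line → (2,3), t=1.5068 (wall)
  → r_3 = 1.5068
beam 4: φ=0°, α=300°
  d=(0.5000,-0.8660)  start (3,4)  tX=1.2200 tY=0.9007  stride 1/|dx|=2.0000 1/|dy|=1.1547
    cross y-line → (3,3), t=0.9007
    cross x-line → (4,3), t=1.2200
    cross y-line → (4,2), t=2.0554
    cross y-line → (4,1), t=3.2101
    cross x-line → (5,1), t=3.2200 (wall)
  → r_4 = 3.2200
beam 5: φ=45°, α=345°
  d=(0.9659,-0.2588)  start (3,4)  tX=0.6315 tY=3.0137  stride 1/|dx|=1.0353 1/|dy|=3.8637
    cross x-line → (4,4), t=0.6315 (wall)
  → r_5 = 0.6315
beam 6: φ=90°, α=30°
  d=(0.8660,0.5000)  start (3,4)  tX=0.7044 tY=0.4400  stride 1/|dx|=1.1547 1/|dy|=2.0000
    cross y-line → (3,5), t=0.4400
    cross x-line → (4,5), t=0.7044
    cross x-line → (5,5), t=1.8591 (wall)
  → r_6 = 1.8591
beam 7: φ=135°, α=75°
  d=(0.2588,0.9659)  start (3,4)  tX=2.3569 tY=0.2278  stride 1/|dx|=3.8637 1/|dy|=1.0353
    cross y-line → (3,5), t=0.2278
    cross y-line → (3,6), t=1.2630 (wall)
  → r_7 = 1.2630

ranges = [0.4038, 0.4503, 1.5068, 3.2200, 0.6315, 1.8591, 1.2630]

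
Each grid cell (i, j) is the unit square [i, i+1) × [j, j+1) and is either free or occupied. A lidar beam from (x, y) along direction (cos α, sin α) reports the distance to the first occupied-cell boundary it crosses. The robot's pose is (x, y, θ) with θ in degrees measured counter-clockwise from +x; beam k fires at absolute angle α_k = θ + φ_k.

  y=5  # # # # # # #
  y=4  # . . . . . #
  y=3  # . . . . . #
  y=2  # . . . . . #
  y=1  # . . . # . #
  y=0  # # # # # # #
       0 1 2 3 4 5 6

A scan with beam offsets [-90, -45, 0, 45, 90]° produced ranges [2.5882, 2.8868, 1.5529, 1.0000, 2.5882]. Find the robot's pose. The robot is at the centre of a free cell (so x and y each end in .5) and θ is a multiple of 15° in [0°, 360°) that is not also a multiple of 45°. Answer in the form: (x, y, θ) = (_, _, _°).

(x, y, θ) = (3.5, 2.5, 255°)

The pose lattice has 19·16 = 304 candidates. Test each by forward raycasting.
  (4.5, 2.5, 15°): beam 1 = 0.5176 ≠ 2.5882 ✗
  (3.5, 1.5, 240°): beam 1 = 2.8868 ≠ 2.5882 ✗
  (2.5, 3.5, 150°): beam 1 = 1.7321 ≠ 2.5882 ✗
  …
  (3.5, 2.5, 255°): r_1=2.5882, r_2=2.8868, r_3=1.5529, r_4=1.0000, r_5=2.5882 — all match ✓
No second candidate reproduces the full scan.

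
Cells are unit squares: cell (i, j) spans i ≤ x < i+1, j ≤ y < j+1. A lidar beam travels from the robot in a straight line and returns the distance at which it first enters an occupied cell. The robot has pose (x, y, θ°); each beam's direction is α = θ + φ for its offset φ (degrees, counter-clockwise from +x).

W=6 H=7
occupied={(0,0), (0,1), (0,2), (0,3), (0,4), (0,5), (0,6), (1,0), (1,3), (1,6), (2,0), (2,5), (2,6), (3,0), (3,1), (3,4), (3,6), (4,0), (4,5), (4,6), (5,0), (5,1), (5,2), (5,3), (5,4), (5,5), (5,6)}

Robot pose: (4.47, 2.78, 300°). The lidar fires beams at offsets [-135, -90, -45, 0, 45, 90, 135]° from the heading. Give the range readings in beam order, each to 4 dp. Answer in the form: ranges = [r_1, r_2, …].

ranges = [2.5571, 1.5600, 1.8159, 1.0600, 0.5487, 0.6120, 2.0478]

beam 1: φ=-135°, α=165°
  cosα=-0.9659 sinα=0.2588 | (4,2) | tMaxX 0.4866 tMaxY 0.8500 | tΔX 1.0353 tΔY 3.8637
    t=0.4866 [x] (3,2)
    t=0.8500 [y] (3,3)
    t=1.5219 [x] (2,3)
    t=2.5571 [x] (1,3) — stop
  → r_1 = 2.5571
beam 2: φ=-90°, α=210°
  cosα=-0.8660 sinα=-0.5000 | (4,2) | tMaxX 0.5427 tMaxY 1.5600 | tΔX 1.1547 tΔY 2.0000
    t=0.5427 [x] (3,2)
    t=1.5600 [y] (3,1) — stop
  → r_2 = 1.5600
beam 3: φ=-45°, α=255°
  cosα=-0.2588 sinα=-0.9659 | (4,2) | tMaxX 1.8159 tMaxY 0.8075 | tΔX 3.8637 tΔY 1.0353
    t=0.8075 [y] (4,1)
    t=1.8159 [x] (3,1) — stop
  → r_3 = 1.8159
beam 4: φ=0°, α=300°
  cosα=0.5000 sinα=-0.8660 | (4,2) | tMaxX 1.0600 tMaxY 0.9007 | tΔX 2.0000 tΔY 1.1547
    t=0.9007 [y] (4,1)
    t=1.0600 [x] (5,1) — stop
  → r_4 = 1.0600
beam 5: φ=45°, α=345°
  cosα=0.9659 sinα=-0.2588 | (4,2) | tMaxX 0.5487 tMaxY 3.0137 | tΔX 1.0353 tΔY 3.8637
    t=0.5487 [x] (5,2) — stop
  → r_5 = 0.5487
beam 6: φ=90°, α=30°
  cosα=0.8660 sinα=0.5000 | (4,2) | tMaxX 0.6120 tMaxY 0.4400 | tΔX 1.1547 tΔY 2.0000
    t=0.4400 [y] (4,3)
    t=0.6120 [x] (5,3) — stop
  → r_6 = 0.6120
beam 7: φ=135°, α=75°
  cosα=0.2588 sinα=0.9659 | (4,2) | tMaxX 2.0478 tMaxY 0.2278 | tΔX 3.8637 tΔY 1.0353
    t=0.2278 [y] (4,3)
    t=1.2630 [y] (4,4)
    t=2.0478 [x] (5,4) — stop
  → r_7 = 2.0478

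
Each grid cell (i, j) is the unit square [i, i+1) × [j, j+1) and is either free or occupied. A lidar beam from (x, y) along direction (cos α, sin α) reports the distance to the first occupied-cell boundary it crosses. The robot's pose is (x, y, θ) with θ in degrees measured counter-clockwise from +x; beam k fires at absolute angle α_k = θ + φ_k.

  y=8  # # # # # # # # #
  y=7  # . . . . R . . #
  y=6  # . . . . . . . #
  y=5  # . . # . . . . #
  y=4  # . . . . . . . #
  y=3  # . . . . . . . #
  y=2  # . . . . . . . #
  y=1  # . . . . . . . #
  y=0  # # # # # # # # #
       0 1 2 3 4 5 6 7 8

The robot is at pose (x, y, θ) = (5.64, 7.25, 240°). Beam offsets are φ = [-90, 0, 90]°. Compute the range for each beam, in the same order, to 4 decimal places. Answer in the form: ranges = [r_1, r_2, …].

ranges = [1.5000, 7.2169, 2.7251]

beam 1: φ=-90°, α=150°
  d=(-0.8660,0.5000)  start (5,7)  tX=0.7390 tY=1.5000  stride 1/|dx|=1.1547 1/|dy|=2.0000
    cross x-line → (4,7), t=0.7390
    cross y-line → (4,8), t=1.5000 (wall)
  → r_1 = 1.5000
beam 2: φ=0°, α=240°
  d=(-0.5000,-0.8660)  start (5,7)  tX=1.2800 tY=0.2887  stride 1/|dx|=2.0000 1/|dy|=1.1547
    cross y-line → (5,6), t=0.2887
    cross x-line → (4,6), t=1.2800
    cross y-line → (4,5), t=1.4434
    cross y-line → (4,4), t=2.5981
    cross x-line → (3,4), t=3.2800
    cross y-line → (3,3), t=3.7528
    cross y-line → (3,2), t=4.9075
    cross x-line → (2,2), t=5.2800
    cross y-line → (2,1), t=6.0622
    cross y-line → (2,0), t=7.2169 (wall)
  → r_2 = 7.2169
beam 3: φ=90°, α=330°
  d=(0.8660,-0.5000)  start (5,7)  tX=0.4157 tY=0.5000  stride 1/|dx|=1.1547 1/|dy|=2.0000
    cross x-line → (6,7), t=0.4157
    cross y-line → (6,6), t=0.5000
    cross x-line → (7,6), t=1.5704
    cross y-line → (7,5), t=2.5000
    cross x-line → (8,5), t=2.7251 (wall)
  → r_3 = 2.7251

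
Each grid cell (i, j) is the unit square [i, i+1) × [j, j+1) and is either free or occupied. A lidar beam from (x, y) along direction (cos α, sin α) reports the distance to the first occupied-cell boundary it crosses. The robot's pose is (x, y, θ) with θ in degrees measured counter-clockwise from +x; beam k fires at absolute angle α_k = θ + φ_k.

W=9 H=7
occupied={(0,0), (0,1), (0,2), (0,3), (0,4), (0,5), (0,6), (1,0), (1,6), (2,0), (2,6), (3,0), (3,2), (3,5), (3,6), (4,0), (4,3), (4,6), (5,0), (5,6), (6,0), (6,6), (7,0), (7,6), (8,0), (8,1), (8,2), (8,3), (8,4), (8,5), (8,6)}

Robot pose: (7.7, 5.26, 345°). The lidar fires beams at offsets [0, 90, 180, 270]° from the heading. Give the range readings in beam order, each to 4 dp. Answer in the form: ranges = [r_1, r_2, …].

ranges = [0.3106, 0.7661, 2.8591, 4.4103]

beam 1: φ=0°, α=345°
  d=(0.9659,-0.2588)  start (7,5)  tX=0.3106 tY=1.0046  stride 1/|dx|=1.0353 1/|dy|=3.8637
    cross x-line → (8,5), t=0.3106 (wall)
  → r_1 = 0.3106
beam 2: φ=90°, α=75°
  d=(0.2588,0.9659)  start (7,5)  tX=1.1591 tY=0.7661  stride 1/|dx|=3.8637 1/|dy|=1.0353
    cross y-line → (7,6), t=0.7661 (wall)
  → r_2 = 0.7661
beam 3: φ=180°, α=165°
  d=(-0.9659,0.2588)  start (7,5)  tX=0.7247 tY=2.8591  stride 1/|dx|=1.0353 1/|dy|=3.8637
    cross x-line → (6,5), t=0.7247
    cross x-line → (5,5), t=1.7600
    cross x-line → (4,5), t=2.7952
    cross y-line → (4,6), t=2.8591 (wall)
  → r_3 = 2.8591
beam 4: φ=270°, α=255°
  d=(-0.2588,-0.9659)  start (7,5)  tX=2.7046 tY=0.2692  stride 1/|dx|=3.8637 1/|dy|=1.0353
    cross y-line → (7,4), t=0.2692
    cross y-line → (7,3), t=1.3044
    cross y-line → (7,2), t=2.3397
    cross x-line → (6,2), t=2.7046
    cross y-line → (6,1), t=3.3750
    cross y-line → (6,0), t=4.4103 (wall)
  → r_4 = 4.4103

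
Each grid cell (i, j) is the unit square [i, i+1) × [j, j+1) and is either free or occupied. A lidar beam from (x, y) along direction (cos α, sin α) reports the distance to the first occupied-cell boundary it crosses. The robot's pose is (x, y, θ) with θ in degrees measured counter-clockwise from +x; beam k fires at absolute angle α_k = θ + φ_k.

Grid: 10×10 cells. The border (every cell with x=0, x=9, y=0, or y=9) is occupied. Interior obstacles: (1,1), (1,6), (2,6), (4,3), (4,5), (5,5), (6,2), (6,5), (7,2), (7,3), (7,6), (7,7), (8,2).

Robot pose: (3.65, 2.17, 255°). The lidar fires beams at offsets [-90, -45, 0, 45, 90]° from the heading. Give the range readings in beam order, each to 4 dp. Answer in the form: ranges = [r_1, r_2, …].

ranges = [2.7435, 1.9053, 1.2113, 1.3510, 4.5205]

beam 1: φ=-90°, α=165°
  direction (-0.9659, 0.2588); cell (3,2); t to first gridline: x 0.6729, y 3.2069 (then +1.0353 / +3.8637)
    (2,2) via x @ 0.6729
    (1,2) via x @ 1.7082
    (0,2) via x @ 2.7435  # hit
  → r_1 = 2.7435
beam 2: φ=-45°, α=210°
  direction (-0.8660, -0.5000); cell (3,2); t to first gridline: x 0.7506, y 0.3400 (then +1.1547 / +2.0000)
    (3,1) via y @ 0.3400
    (2,1) via x @ 0.7506
    (1,1) via x @ 1.9053  # hit
  → r_2 = 1.9053
beam 3: φ=0°, α=255°
  direction (-0.2588, -0.9659); cell (3,2); t to first gridline: x 2.5114, y 0.1760 (then +3.8637 / +1.0353)
    (3,1) via y @ 0.1760
    (3,0) via y @ 1.2113  # hit
  → r_3 = 1.2113
beam 4: φ=45°, α=300°
  direction (0.5000, -0.8660); cell (3,2); t to first gridline: x 0.7000, y 0.1963 (then +2.0000 / +1.1547)
    (3,1) via y @ 0.1963
    (4,1) via x @ 0.7000
    (4,0) via y @ 1.3510  # hit
  → r_4 = 1.3510
beam 5: φ=90°, α=345°
  direction (0.9659, -0.2588); cell (3,2); t to first gridline: x 0.3623, y 0.6568 (then +1.0353 / +3.8637)
    (4,2) via x @ 0.3623
    (4,1) via y @ 0.6568
    (5,1) via x @ 1.3976
    (6,1) via x @ 2.4329
    (7,1) via x @ 3.4682
    (8,1) via x @ 4.5035
    (8,0) via y @ 4.5205  # hit
  → r_5 = 4.5205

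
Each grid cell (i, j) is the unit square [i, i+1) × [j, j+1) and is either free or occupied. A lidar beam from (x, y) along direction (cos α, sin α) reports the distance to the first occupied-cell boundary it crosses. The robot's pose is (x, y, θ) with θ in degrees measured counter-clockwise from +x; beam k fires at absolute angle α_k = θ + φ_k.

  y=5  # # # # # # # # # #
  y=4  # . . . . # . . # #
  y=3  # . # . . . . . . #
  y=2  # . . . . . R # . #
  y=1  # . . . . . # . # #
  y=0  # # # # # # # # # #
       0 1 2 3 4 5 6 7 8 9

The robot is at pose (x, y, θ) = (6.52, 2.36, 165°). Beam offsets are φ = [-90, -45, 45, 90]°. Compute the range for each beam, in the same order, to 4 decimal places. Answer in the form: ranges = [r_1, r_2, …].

ranges = [2.7331, 1.8937, 2.7200, 0.3727]

beam 1: φ=-90°, α=75°
  dir = (cos 75°, sin 75°) = (0.2588, 0.9659); from cell (6,2)
  next x-line at t=1.8546, next y-line at t=0.6626; Δt_x=3.8637, Δt_y=1.0353
    y: enter (6,3) at t=0.6626
    y: enter (6,4) at t=1.6979
    x: enter (7,4) at t=1.8546
    y: enter (7,5) at t=2.7331 ← occupied
  → r_1 = 2.7331
beam 2: φ=-45°, α=120°
  dir = (cos 120°, sin 120°) = (-0.5000, 0.8660); from cell (6,2)
  next x-line at t=1.0400, next y-line at t=0.7390; Δt_x=2.0000, Δt_y=1.1547
    y: enter (6,3) at t=0.7390
    x: enter (5,3) at t=1.0400
    y: enter (5,4) at t=1.8937 ← occupied
  → r_2 = 1.8937
beam 3: φ=45°, α=210°
  dir = (cos 210°, sin 210°) = (-0.8660, -0.5000); from cell (6,2)
  next x-line at t=0.6004, next y-line at t=0.7200; Δt_x=1.1547, Δt_y=2.0000
    x: enter (5,2) at t=0.6004
    y: enter (5,1) at t=0.7200
    x: enter (4,1) at t=1.7551
    y: enter (4,0) at t=2.7200 ← occupied
  → r_3 = 2.7200
beam 4: φ=90°, α=255°
  dir = (cos 255°, sin 255°) = (-0.2588, -0.9659); from cell (6,2)
  next x-line at t=2.0091, next y-line at t=0.3727; Δt_x=3.8637, Δt_y=1.0353
    y: enter (6,1) at t=0.3727 ← occupied
  → r_4 = 0.3727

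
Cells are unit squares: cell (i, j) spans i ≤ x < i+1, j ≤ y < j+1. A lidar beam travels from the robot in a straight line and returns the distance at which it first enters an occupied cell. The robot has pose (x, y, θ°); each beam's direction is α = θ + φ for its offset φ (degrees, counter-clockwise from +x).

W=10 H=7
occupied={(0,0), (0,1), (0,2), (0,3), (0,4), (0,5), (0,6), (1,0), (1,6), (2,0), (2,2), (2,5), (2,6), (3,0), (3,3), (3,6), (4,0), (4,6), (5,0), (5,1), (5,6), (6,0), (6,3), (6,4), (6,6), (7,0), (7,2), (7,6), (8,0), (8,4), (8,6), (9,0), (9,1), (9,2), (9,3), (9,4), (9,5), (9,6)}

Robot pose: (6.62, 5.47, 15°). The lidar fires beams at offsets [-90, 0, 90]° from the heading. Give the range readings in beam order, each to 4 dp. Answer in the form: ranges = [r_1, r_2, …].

beam 1: φ=-90°, α=285°
  d=(0.2588,-0.9659)  start (6,5)  tX=1.4682 tY=0.4866  stride 1/|dx|=3.8637 1/|dy|=1.0353
    cross y-line → (6,4), t=0.4866 (wall)
  → r_1 = 0.4866
beam 2: φ=0°, α=15°
  d=(0.9659,0.2588)  start (6,5)  tX=0.3934 tY=2.0478  stride 1/|dx|=1.0353 1/|dy|=3.8637
    cross x-line → (7,5), t=0.3934
    cross x-line → (8,5), t=1.4287
    cross y-line → (8,6), t=2.0478 (wall)
  → r_2 = 2.0478
beam 3: φ=90°, α=105°
  d=(-0.2588,0.9659)  start (6,5)  tX=2.3955 tY=0.5487  stride 1/|dx|=3.8637 1/|dy|=1.0353
    cross y-line → (6,6), t=0.5487 (wall)
  → r_3 = 0.5487

ranges = [0.4866, 2.0478, 0.5487]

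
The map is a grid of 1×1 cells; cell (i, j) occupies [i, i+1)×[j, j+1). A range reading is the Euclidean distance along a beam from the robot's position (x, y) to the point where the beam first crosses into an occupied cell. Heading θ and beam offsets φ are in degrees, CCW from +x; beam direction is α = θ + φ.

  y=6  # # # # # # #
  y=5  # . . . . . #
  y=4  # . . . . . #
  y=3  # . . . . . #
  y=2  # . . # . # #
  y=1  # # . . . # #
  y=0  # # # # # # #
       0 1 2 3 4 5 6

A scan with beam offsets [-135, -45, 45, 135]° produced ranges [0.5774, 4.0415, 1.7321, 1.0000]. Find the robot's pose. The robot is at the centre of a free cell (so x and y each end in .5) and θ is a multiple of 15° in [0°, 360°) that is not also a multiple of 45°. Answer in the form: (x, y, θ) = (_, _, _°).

(x, y, θ) = (2.5, 2.5, 105°)

Candidates: 21 free-cell centres × 16 headings = 336 poses. Raycast each; keep the one whose scan matches to 4 dp.
  (2.5, 5.5, 300°): beam 1 = 1.5529 ≠ 0.5774 ✗
  (1.5, 2.5, 75°): beam 2 = 5.1962 ≠ 4.0415 ✗
  (2.5, 2.5, 120°): beam 1 = 0.5176 ≠ 0.5774 ✗
  (1.5, 3.5, 30°): beam 1 = 1.5529 ≠ 0.5774 ✗
  …
  (2.5, 2.5, 105°): r_1=0.5774, r_2=4.0415, r_3=1.7321, r_4=1.0000 — all match ✓
Unique over the lattice → pose = (2.5, 2.5, 105°).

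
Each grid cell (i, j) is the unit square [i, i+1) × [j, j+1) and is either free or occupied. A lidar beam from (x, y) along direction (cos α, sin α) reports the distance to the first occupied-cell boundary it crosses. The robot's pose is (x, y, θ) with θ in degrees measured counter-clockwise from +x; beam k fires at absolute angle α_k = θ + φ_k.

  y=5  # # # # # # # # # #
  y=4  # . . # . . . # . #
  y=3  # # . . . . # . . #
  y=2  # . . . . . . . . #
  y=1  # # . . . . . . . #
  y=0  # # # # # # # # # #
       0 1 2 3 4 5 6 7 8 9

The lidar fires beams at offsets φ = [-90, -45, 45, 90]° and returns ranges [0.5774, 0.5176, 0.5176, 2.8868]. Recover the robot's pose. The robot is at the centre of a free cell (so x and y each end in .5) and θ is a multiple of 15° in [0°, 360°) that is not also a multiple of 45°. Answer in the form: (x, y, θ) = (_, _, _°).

Candidates: 27 free-cell centres × 16 headings = 432 poses. Raycast each; keep the one whose scan matches to 4 dp.
  (1.5, 4.5, 330°): beam 3 = 1.5529 ≠ 0.5176 ✗
  (5.5, 1.5, 195°): beam 1 = 3.6235 ≠ 0.5774 ✗
  (4.5, 3.5, 345°): beam 1 = 2.5882 ≠ 0.5774 ✗
  (5.5, 4.5, 75°): beam 1 = 1.5529 ≠ 0.5774 ✗
  …
  (7.5, 3.5, 150°): r_1=0.5774, r_2=0.5176, r_3=0.5176, r_4=2.8868 — all match ✓
Unique over the lattice → pose = (7.5, 3.5, 150°).

(x, y, θ) = (7.5, 3.5, 150°)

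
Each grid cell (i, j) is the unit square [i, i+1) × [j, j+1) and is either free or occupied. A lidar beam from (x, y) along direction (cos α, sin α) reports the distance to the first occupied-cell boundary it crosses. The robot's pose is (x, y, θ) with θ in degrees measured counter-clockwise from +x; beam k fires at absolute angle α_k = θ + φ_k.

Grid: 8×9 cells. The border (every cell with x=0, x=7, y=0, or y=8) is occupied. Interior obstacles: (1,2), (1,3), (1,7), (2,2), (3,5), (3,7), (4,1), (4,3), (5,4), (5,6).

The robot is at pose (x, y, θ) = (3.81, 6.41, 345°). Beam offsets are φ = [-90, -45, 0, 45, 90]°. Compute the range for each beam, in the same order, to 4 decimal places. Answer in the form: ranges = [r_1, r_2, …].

beam 1: φ=-90°, α=255°
  cosα=-0.2588 sinα=-0.9659 | (3,6) | tMaxX 3.1296 tMaxY 0.4245 | tΔX 3.8637 tΔY 1.0353
    t=0.4245 [y] (3,5) — stop
  → r_1 = 0.4245
beam 2: φ=-45°, α=300°
  cosα=0.5000 sinα=-0.8660 | (3,6) | tMaxX 0.3800 tMaxY 0.4734 | tΔX 2.0000 tΔY 1.1547
    t=0.3800 [x] (4,6)
    t=0.4734 [y] (4,5)
    t=1.6281 [y] (4,4)
    t=2.3800 [x] (5,4) — stop
  → r_2 = 2.3800
beam 3: φ=0°, α=345°
  cosα=0.9659 sinα=-0.2588 | (3,6) | tMaxX 0.1967 tMaxY 1.5841 | tΔX 1.0353 tΔY 3.8637
    t=0.1967 [x] (4,6)
    t=1.2320 [x] (5,6) — stop
  → r_3 = 1.2320
beam 4: φ=45°, α=30°
  cosα=0.8660 sinα=0.5000 | (3,6) | tMaxX 0.2194 tMaxY 1.1800 | tΔX 1.1547 tΔY 2.0000
    t=0.2194 [x] (4,6)
    t=1.1800 [y] (4,7)
    t=1.3741 [x] (5,7)
    t=2.5288 [x] (6,7)
    t=3.1800 [y] (6,8) — stop
  → r_4 = 3.1800
beam 5: φ=90°, α=75°
  cosα=0.2588 sinα=0.9659 | (3,6) | tMaxX 0.7341 tMaxY 0.6108 | tΔX 3.8637 tΔY 1.0353
    t=0.6108 [y] (3,7) — stop
  → r_5 = 0.6108

ranges = [0.4245, 2.3800, 1.2320, 3.1800, 0.6108]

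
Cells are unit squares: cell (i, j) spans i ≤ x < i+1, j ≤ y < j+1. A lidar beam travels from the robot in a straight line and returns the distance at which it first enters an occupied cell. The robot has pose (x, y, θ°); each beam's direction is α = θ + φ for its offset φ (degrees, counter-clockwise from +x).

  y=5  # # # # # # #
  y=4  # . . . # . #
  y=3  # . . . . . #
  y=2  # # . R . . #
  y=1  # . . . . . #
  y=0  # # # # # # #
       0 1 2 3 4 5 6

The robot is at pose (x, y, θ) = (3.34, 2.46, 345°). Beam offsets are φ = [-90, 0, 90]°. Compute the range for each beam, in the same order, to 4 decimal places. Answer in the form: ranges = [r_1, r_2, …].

ranges = [1.5115, 2.7538, 2.5500]

beam 1: φ=-90°, α=255°
  cosα=-0.2588 sinα=-0.9659 | (3,2) | tMaxX 1.3137 tMaxY 0.4762 | tΔX 3.8637 tΔY 1.0353
    t=0.4762 [y] (3,1)
    t=1.3137 [x] (2,1)
    t=1.5115 [y] (2,0) — stop
  → r_1 = 1.5115
beam 2: φ=0°, α=345°
  cosα=0.9659 sinα=-0.2588 | (3,2) | tMaxX 0.6833 tMaxY 1.7773 | tΔX 1.0353 tΔY 3.8637
    t=0.6833 [x] (4,2)
    t=1.7186 [x] (5,2)
    t=1.7773 [y] (5,1)
    t=2.7538 [x] (6,1) — stop
  → r_2 = 2.7538
beam 3: φ=90°, α=75°
  cosα=0.2588 sinα=0.9659 | (3,2) | tMaxX 2.5500 tMaxY 0.5590 | tΔX 3.8637 tΔY 1.0353
    t=0.5590 [y] (3,3)
    t=1.5943 [y] (3,4)
    t=2.5500 [x] (4,4) — stop
  → r_3 = 2.5500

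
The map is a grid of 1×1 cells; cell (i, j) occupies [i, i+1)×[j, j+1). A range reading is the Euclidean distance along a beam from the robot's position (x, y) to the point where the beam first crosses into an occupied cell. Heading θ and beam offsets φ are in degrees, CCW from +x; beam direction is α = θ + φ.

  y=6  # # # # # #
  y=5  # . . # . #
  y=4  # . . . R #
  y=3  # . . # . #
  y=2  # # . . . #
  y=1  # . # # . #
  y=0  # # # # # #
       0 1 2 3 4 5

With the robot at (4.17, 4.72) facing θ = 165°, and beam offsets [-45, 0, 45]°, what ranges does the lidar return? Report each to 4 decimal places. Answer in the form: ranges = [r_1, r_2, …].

ranges = [0.3400, 1.0818, 3.4400]

beam 1: φ=-45°, α=120°
  dir = (cos 120°, sin 120°) = (-0.5000, 0.8660); from cell (4,4)
  next x-line at t=0.3400, next y-line at t=0.3233; Δt_x=2.0000, Δt_y=1.1547
    y: enter (4,5) at t=0.3233
    x: enter (3,5) at t=0.3400 ← occupied
  → r_1 = 0.3400
beam 2: φ=0°, α=165°
  dir = (cos 165°, sin 165°) = (-0.9659, 0.2588); from cell (4,4)
  next x-line at t=0.1760, next y-line at t=1.0818; Δt_x=1.0353, Δt_y=3.8637
    x: enter (3,4) at t=0.1760
    y: enter (3,5) at t=1.0818 ← occupied
  → r_2 = 1.0818
beam 3: φ=45°, α=210°
  dir = (cos 210°, sin 210°) = (-0.8660, -0.5000); from cell (4,4)
  next x-line at t=0.1963, next y-line at t=1.4400; Δt_x=1.1547, Δt_y=2.0000
    x: enter (3,4) at t=0.1963
    x: enter (2,4) at t=1.3510
    y: enter (2,3) at t=1.4400
    x: enter (1,3) at t=2.5057
    y: enter (1,2) at t=3.4400 ← occupied
  → r_3 = 3.4400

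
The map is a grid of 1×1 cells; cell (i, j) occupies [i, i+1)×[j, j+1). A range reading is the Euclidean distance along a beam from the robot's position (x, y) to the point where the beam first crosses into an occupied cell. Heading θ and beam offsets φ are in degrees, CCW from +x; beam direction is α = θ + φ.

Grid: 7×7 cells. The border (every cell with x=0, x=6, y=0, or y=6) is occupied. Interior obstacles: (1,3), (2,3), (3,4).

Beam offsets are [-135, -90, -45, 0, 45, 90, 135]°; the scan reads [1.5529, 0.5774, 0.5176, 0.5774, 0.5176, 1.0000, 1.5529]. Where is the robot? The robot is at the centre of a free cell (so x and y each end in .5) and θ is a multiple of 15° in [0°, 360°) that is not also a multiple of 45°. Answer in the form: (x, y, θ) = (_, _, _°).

Enumerate (i+0.5, j+0.5, θ) over the 22 free cells and 16 admissible headings. For each, cast all 7 beams and compare to the given ranges.
  (4.5, 4.5, 285°): beam 1 = 0.5774 ≠ 1.5529 ✗
  (5.5, 2.5, 30°): beam 2 = 1.0000 ≠ 0.5774 ✗
  (5.5, 4.5, 345°): beam 1 = 2.8868 ≠ 1.5529 ✗
  (5.5, 1.5, 60°): beam 1 = 0.5176 ≠ 1.5529 ✗
  …
  (1.5, 4.5, 240°): r_1=1.5529, r_2=0.5774, r_3=0.5176, r_4=0.5774, r_5=0.5176, r_6=1.0000, r_7=1.5529 — all match ✓
Only this pose fits every beam.

(x, y, θ) = (1.5, 4.5, 240°)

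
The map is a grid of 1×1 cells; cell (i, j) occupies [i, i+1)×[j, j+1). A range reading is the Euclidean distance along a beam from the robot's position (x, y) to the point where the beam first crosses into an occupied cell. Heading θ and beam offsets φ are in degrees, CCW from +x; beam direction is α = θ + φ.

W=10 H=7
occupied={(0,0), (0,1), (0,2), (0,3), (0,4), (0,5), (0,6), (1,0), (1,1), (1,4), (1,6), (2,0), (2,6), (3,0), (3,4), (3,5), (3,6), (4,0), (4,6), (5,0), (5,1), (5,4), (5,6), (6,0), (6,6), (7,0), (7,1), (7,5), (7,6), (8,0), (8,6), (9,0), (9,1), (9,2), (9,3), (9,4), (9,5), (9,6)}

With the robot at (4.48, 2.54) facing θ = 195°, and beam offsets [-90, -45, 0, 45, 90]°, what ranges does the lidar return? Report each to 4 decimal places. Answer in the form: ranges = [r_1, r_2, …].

beam 1: φ=-90°, α=105°
  dir = (cos 105°, sin 105°) = (-0.2588, 0.9659); from cell (4,2)
  next x-line at t=1.8546, next y-line at t=0.4762; Δt_x=3.8637, Δt_y=1.0353
    y: enter (4,3) at t=0.4762
    y: enter (4,4) at t=1.5115
    x: enter (3,4) at t=1.8546 ← occupied
  → r_1 = 1.8546
beam 2: φ=-45°, α=150°
  dir = (cos 150°, sin 150°) = (-0.8660, 0.5000); from cell (4,2)
  next x-line at t=0.5543, next y-line at t=0.9200; Δt_x=1.1547, Δt_y=2.0000
    x: enter (3,2) at t=0.5543
    y: enter (3,3) at t=0.9200
    x: enter (2,3) at t=1.7090
    x: enter (1,3) at t=2.8637
    y: enter (1,4) at t=2.9200 ← occupied
  → r_2 = 2.9200
beam 3: φ=0°, α=195°
  dir = (cos 195°, sin 195°) = (-0.9659, -0.2588); from cell (4,2)
  next x-line at t=0.4969, next y-line at t=2.0864; Δt_x=1.0353, Δt_y=3.8637
    x: enter (3,2) at t=0.4969
    x: enter (2,2) at t=1.5322
    y: enter (2,1) at t=2.0864
    x: enter (1,1) at t=2.5675 ← occupied
  → r_3 = 2.5675
beam 4: φ=45°, α=240°
  dir = (cos 240°, sin 240°) = (-0.5000, -0.8660); from cell (4,2)
  next x-line at t=0.9600, next y-line at t=0.6235; Δt_x=2.0000, Δt_y=1.1547
    y: enter (4,1) at t=0.6235
    x: enter (3,1) at t=0.9600
    y: enter (3,0) at t=1.7782 ← occupied
  → r_4 = 1.7782
beam 5: φ=90°, α=285°
  dir = (cos 285°, sin 285°) = (0.2588, -0.9659); from cell (4,2)
  next x-line at t=2.0091, next y-line at t=0.5590; Δt_x=3.8637, Δt_y=1.0353
    y: enter (4,1) at t=0.5590
    y: enter (4,0) at t=1.5943 ← occupied
  → r_5 = 1.5943

ranges = [1.8546, 2.9200, 2.5675, 1.7782, 1.5943]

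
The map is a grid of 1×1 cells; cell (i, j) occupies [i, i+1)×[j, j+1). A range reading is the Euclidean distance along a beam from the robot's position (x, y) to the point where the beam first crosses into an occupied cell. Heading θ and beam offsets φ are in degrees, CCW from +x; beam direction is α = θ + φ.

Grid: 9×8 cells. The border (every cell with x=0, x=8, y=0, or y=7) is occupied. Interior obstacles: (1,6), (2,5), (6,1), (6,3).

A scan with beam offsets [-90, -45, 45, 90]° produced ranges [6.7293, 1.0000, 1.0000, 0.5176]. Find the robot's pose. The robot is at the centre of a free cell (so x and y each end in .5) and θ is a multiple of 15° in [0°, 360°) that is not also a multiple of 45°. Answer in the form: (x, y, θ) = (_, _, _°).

The pose lattice has 38·16 = 608 candidates. Test each by forward raycasting.
  (7.5, 1.5, 15°): beam 1 = 0.5176 ≠ 6.7293 ✗
  (7.5, 2.5, 60°): beam 1 = 0.5774 ≠ 6.7293 ✗
  (7.5, 3.5, 120°): beam 1 = 0.5774 ≠ 6.7293 ✗
  (7.5, 2.5, 165°): beam 1 = 1.9319 ≠ 6.7293 ✗
  (7.5, 3.5, 75°): beam 1 = 0.5176 ≠ 6.7293 ✗
  …
  (7.5, 2.5, 255°): r_1=6.7293, r_2=1.0000, r_3=1.0000, r_4=0.5176 — all match ✓
Only this pose fits every beam.

(x, y, θ) = (7.5, 2.5, 255°)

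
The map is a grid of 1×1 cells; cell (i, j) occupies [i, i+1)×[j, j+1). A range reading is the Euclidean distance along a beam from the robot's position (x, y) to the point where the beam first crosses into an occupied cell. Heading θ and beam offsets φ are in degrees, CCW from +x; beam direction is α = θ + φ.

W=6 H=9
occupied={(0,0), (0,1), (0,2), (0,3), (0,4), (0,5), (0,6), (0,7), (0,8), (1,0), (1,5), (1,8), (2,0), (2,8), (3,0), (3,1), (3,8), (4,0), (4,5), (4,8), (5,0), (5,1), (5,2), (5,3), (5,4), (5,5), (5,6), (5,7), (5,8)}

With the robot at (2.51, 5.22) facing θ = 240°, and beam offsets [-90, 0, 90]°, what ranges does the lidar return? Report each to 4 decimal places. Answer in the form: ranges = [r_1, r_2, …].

ranges = [0.5889, 3.0200, 2.8752]

beam 1: φ=-90°, α=150°
  dir = (cos 150°, sin 150°) = (-0.8660, 0.5000); from cell (2,5)
  next x-line at t=0.5889, next y-line at t=1.5600; Δt_x=1.1547, Δt_y=2.0000
    x: enter (1,5) at t=0.5889 ← occupied
  → r_1 = 0.5889
beam 2: φ=0°, α=240°
  dir = (cos 240°, sin 240°) = (-0.5000, -0.8660); from cell (2,5)
  next x-line at t=1.0200, next y-line at t=0.2540; Δt_x=2.0000, Δt_y=1.1547
    y: enter (2,4) at t=0.2540
    x: enter (1,4) at t=1.0200
    y: enter (1,3) at t=1.4087
    y: enter (1,2) at t=2.5634
    x: enter (0,2) at t=3.0200 ← occupied
  → r_2 = 3.0200
beam 3: φ=90°, α=330°
  dir = (cos 330°, sin 330°) = (0.8660, -0.5000); from cell (2,5)
  next x-line at t=0.5658, next y-line at t=0.4400; Δt_x=1.1547, Δt_y=2.0000
    y: enter (2,4) at t=0.4400
    x: enter (3,4) at t=0.5658
    x: enter (4,4) at t=1.7205
    y: enter (4,3) at t=2.4400
    x: enter (5,3) at t=2.8752 ← occupied
  → r_3 = 2.8752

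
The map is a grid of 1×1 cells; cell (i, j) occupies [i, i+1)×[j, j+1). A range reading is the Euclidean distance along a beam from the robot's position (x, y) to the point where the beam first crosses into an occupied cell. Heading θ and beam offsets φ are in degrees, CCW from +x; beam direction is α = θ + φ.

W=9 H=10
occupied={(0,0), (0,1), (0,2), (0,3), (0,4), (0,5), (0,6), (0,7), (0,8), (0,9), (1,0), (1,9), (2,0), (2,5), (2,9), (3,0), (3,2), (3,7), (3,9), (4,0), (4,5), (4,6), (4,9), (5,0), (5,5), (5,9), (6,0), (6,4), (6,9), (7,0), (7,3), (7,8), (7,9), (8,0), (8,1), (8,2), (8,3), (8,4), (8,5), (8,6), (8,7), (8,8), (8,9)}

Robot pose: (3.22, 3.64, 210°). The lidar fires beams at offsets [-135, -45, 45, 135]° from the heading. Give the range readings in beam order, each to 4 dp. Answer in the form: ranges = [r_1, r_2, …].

ranges = [3.0137, 2.2983, 0.6626, 4.9486]

beam 1: φ=-135°, α=75°
  dir = (cos 75°, sin 75°) = (0.2588, 0.9659); from cell (3,3)
  next x-line at t=3.0137, next y-line at t=0.3727; Δt_x=3.8637, Δt_y=1.0353
    y: enter (3,4) at t=0.3727
    y: enter (3,5) at t=1.4080
    y: enter (3,6) at t=2.4433
    x: enter (4,6) at t=3.0137 ← occupied
  → r_1 = 3.0137
beam 2: φ=-45°, α=165°
  dir = (cos 165°, sin 165°) = (-0.9659, 0.2588); from cell (3,3)
  next x-line at t=0.2278, next y-line at t=1.3909; Δt_x=1.0353, Δt_y=3.8637
    x: enter (2,3) at t=0.2278
    x: enter (1,3) at t=1.2630
    y: enter (1,4) at t=1.3909
    x: enter (0,4) at t=2.2983 ← occupied
  → r_2 = 2.2983
beam 3: φ=45°, α=255°
  dir = (cos 255°, sin 255°) = (-0.2588, -0.9659); from cell (3,3)
  next x-line at t=0.8500, next y-line at t=0.6626; Δt_x=3.8637, Δt_y=1.0353
    y: enter (3,2) at t=0.6626 ← occupied
  → r_3 = 0.6626
beam 4: φ=135°, α=345°
  dir = (cos 345°, sin 345°) = (0.9659, -0.2588); from cell (3,3)
  next x-line at t=0.8075, next y-line at t=2.4728; Δt_x=1.0353, Δt_y=3.8637
    x: enter (4,3) at t=0.8075
    x: enter (5,3) at t=1.8428
    y: enter (5,2) at t=2.4728
    x: enter (6,2) at t=2.8781
    x: enter (7,2) at t=3.9133
    x: enter (8,2) at t=4.9486 ← occupied
  → r_4 = 4.9486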